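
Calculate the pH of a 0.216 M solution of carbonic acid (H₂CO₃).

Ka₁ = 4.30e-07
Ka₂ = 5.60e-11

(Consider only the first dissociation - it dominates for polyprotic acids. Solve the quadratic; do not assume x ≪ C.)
pH = 3.52

x² + Ka₁·x − Ka₁·C = 0 with Ka₁ = 4.30e-07, C = 0.216.
x = (−Ka₁ + √(Ka₁² + 4·Ka₁·C))/2 = 3.0455e-04 M, so pH = 3.52.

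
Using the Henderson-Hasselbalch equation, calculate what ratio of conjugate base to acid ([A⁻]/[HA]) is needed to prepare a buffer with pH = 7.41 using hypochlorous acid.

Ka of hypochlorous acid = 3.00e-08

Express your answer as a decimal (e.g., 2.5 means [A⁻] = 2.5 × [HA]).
[A⁻]/[HA] = 0.771

pKa = −log(3.00e-08) = 7.5229. pH = pKa + log([A⁻]/[HA]). 7.41 = 7.5229 + log(ratio). log(ratio) = 7.41 − 7.5229 = -0.1129. ratio = 10^(-0.1129) = 0.771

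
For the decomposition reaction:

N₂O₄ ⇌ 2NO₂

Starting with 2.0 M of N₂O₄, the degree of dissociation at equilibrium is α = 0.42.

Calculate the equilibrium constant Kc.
K_c = 2.4331

x = α·[A]₀ = 0.42 × 2.0 = 0.84 M dissociated.
At eq: [N₂O₄] = 2.0 − 0.84 = 1.16 M; [NO₂] = 2x = 1.68 M.
Kc = [NO₂]²/[N₂O₄] = (1.68)²/1.16 = 2.433.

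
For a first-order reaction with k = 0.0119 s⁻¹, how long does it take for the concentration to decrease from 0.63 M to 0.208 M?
93.12 s

From ln[A] = ln[A]₀ - k·t: t = ln([A]₀/[A])/k = ln(0.63/0.208)/0.0119 = ln(3.0288)/0.0119 = 1.1082/0.0119 = 93.12 s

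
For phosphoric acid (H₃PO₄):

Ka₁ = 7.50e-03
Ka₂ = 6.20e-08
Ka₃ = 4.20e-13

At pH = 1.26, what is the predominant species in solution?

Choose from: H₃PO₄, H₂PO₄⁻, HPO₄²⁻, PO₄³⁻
H₃PO₄

pKa1 = 2.12, pKa2 = 7.21, pKa3 = 12.38. Each pKa is the crossover between adjacent species; pH = 1.26 lies in the region where H₃PO₄ predominates.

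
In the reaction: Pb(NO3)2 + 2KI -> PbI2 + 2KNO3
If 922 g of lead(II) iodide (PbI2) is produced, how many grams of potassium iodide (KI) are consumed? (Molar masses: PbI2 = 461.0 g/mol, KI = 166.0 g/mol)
Moles of PbI2 = 922 g ÷ 461.0 g/mol = 2 mol
Mole ratio: 2 mol KI / 1 mol PbI2
Moles of KI = 2 × (2/1) = 4 mol
Mass of KI = 4 mol × 166.0 g/mol = 664 g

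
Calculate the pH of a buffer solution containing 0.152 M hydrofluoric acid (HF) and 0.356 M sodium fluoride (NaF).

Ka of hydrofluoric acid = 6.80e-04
pH = 3.54

pKa = -log(6.80e-04) = 3.17. pH = pKa + log([A⁻]/[HA]) = 3.17 + log(0.356/0.152)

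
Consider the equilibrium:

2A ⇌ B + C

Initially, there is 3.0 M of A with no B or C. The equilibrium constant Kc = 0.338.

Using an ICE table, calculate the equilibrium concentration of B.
[B] = 0.806 M

ICE: [A] = 3.0 − 2x, [B] = [C] = x.
Kc = x²/(3.0 − 2x)² = 0.338 ⇒ √Kc = x/(3.0 − 2x).
x = √0.338·3.0/(1 + 2√0.338) = 0.58138·3.0/2.1628 = 0.80644.
[B] = x = 0.806 M.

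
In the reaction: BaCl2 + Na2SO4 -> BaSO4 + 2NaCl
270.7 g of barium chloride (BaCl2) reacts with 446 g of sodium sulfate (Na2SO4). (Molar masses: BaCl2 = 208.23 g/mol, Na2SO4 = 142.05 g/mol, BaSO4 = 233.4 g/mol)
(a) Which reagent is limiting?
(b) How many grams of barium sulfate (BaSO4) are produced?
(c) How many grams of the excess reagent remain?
(a) BaCl2, (b) 303.4 g, (c) 261.3 g

Moles of BaCl2 = 270.7 g ÷ 208.23 g/mol = 1.3 mol
Moles of Na2SO4 = 446 g ÷ 142.05 g/mol = 3.13974 mol
Moles ÷ coefficient: BaCl2: 1.3/1 = 1.3, Na2SO4: 3.13974/1 = 3.14
(a) BaCl2 has the smaller value, so BaCl2 is the limiting reagent.
(b) Moles of BaSO4 = 1.3 mol BaCl2 × (1/1) = 1.3 mol; mass = 1.3 mol × 233.4 g/mol = 303.4 g
(c) Na2SO4 consumed = 1.3 × (1/1) = 1.3 mol; remaining = 3.13974 − 1.3 = 1.83973 mol; mass = 1.83973 mol × 142.05 g/mol = 261.3 g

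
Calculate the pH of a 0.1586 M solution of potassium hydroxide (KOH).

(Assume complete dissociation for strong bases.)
pH = 13.20

[OH⁻] = 0.1586 M for strong base. pOH = -log[OH⁻] = 0.80, pH = 14 - pOH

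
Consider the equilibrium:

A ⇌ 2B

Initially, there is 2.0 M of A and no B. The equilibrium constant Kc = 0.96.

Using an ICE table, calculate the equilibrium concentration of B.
[B] = 1.166 M

ICE: [A] = 2.0 − x, [B] = 2x.
Kc = (2x)²/(2.0 − x) = 0.96 ⇒ 4x² + 0.96x − 1.92 = 0.
x = (−0.96 + √(0.96² + 4·4·1.92))/(2·4) = (−0.96 + √31.642)/8 = 0.58314.
[B] = 2x = 1.166 M.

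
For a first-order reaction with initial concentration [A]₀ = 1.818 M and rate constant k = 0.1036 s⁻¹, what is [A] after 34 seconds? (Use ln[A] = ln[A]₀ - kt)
0.0537 M

ln[A] = ln[A]₀ - k·t = ln(1.818) - (0.1036)·(34) = 0.5977 - 3.5224 = -2.9247
[A] = e^(-2.9247) = 0.0537 M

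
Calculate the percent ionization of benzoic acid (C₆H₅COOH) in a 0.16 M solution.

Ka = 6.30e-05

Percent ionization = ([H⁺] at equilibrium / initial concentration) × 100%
Percent ionization = 1.96%

Let x = [H⁺]. Ka = x²/(C - x) ⇒ x² + (6.30e-05)x - (6.30e-05)(0.16) = 0. x = 3.1436e-03. Percent = (3.1436e-03/0.16) × 100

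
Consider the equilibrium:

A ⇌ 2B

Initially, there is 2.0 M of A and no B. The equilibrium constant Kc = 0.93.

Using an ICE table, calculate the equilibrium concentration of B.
[B] = 1.151 M

ICE: [A] = 2.0 − x, [B] = 2x.
Kc = (2x)²/(2.0 − x) = 0.93 ⇒ 4x² + 0.93x − 1.86 = 0.
x = (−0.93 + √(0.93² + 4·4·1.86))/(2·4) = (−0.93 + √30.625)/8 = 0.5755.
[B] = 2x = 1.151 M.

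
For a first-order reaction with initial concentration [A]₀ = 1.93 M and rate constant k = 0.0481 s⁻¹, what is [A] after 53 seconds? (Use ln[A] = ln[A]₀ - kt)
0.1508 M

ln[A] = ln[A]₀ - k·t = ln(1.93) - (0.0481)·(53) = 0.6575 - 2.5493 = -1.8918
[A] = e^(-1.8918) = 0.1508 M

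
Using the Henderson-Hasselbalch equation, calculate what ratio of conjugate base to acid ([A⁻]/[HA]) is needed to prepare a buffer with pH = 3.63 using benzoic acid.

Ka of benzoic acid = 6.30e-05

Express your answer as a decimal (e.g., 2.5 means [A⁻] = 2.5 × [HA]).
[A⁻]/[HA] = 0.269

pKa = −log(6.30e-05) = 4.2007. pH = pKa + log([A⁻]/[HA]). 3.63 = 4.2007 + log(ratio). log(ratio) = 3.63 − 4.2007 = -0.5707. ratio = 10^(-0.5707) = 0.269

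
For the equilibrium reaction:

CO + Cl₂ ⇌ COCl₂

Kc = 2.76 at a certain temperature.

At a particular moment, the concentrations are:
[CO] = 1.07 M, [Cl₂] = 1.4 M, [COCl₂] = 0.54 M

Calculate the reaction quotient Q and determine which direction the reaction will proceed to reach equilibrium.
Q = 0.360, Q < K, reaction proceeds forward (toward products)

Q = ([COCl₂]) / ([CO] × [Cl₂])
  = ((0.54)) / ((1.07)·(1.4)) = 0.54/1.498 = 0.3605
Since Q = 0.3605 < Kc = 2.76, the reaction proceeds forward (toward products) to reach equilibrium.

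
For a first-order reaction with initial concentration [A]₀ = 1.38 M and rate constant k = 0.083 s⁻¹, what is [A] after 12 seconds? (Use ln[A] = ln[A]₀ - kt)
0.5097 M

ln[A] = ln[A]₀ - k·t = ln(1.38) - (0.083)·(12) = 0.3221 - 0.9960 = -0.6739
[A] = e^(-0.6739) = 0.5097 M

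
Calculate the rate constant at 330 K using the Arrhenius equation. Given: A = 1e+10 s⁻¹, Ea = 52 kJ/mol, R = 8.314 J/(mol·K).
5.87e+01 s⁻¹

k = A·exp(-Ea/(R·T)) = 1e+10·exp(-52000/(8.314·330)) = 1e+10·exp(-18.9531) = 1e+10·5.8721e-09 = 5.87e+01 s⁻¹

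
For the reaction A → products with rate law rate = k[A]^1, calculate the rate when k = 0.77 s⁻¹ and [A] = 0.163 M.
0.1255 M/s

rate = k·[A]^1 = 0.77·(0.163)^1 = 0.77·0.163 = 0.1255 M/s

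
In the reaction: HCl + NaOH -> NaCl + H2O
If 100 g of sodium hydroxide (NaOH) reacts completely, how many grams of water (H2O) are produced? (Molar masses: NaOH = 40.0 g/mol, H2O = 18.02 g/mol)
Moles of NaOH = 100 g ÷ 40.0 g/mol = 2.5 mol
Mole ratio: 1 mol H2O / 1 mol NaOH
Moles of H2O = 2.5 × (1/1) = 2.5 mol
Mass of H2O = 2.5 mol × 18.02 g/mol = 45.05 g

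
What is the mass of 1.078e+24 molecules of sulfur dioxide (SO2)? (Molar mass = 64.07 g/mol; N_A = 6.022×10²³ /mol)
Moles = 1.078e+24 ÷ 6.022×10²³ = 1.7901 mol
Mass = 1.7901 mol × 64.07 g/mol = 114.7 g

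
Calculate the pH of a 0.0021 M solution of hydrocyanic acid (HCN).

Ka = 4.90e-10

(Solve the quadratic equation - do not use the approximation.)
pH = 5.99

x² + Ka×x - Ka×C = 0. Using quadratic formula: [H⁺] = 1.0142e-06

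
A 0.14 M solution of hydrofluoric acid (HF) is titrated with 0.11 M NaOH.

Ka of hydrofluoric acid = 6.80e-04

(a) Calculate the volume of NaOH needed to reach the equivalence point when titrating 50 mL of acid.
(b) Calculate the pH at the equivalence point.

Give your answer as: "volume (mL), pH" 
V = 63.6 mL, pH = 7.98

(a) At equivalence: moles acid = moles base.
moles acid = 0.14 × 0.05 = 0.007 mol; V_NaOH = 0.007/0.11 = 0.06364 L = 63.6 mL.
(b) At equivalence, all acid → conjugate base A⁻ at [A⁻] = 0.007/0.1136 = 0.0616 M.
Kb = Kw/Ka = 1.0e-14/6.80e-04 = 1.471e-11; [OH⁻] = √(Kb·[A⁻]) = 9.518e-07; pOH = 6.02; pH = 14 − pOH = 7.98.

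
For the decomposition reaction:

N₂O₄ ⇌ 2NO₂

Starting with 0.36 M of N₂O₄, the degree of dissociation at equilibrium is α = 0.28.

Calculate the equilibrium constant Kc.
K_c = 0.1568

x = α·[A]₀ = 0.28 × 0.36 = 0.1008 M dissociated.
At eq: [N₂O₄] = 0.36 − 0.1008 = 0.2592 M; [NO₂] = 2x = 0.2016 M.
Kc = [NO₂]²/[N₂O₄] = (0.2016)²/0.2592 = 0.1568.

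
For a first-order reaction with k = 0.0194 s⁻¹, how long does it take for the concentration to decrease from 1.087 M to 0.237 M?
78.51 s

From ln[A] = ln[A]₀ - k·t: t = ln([A]₀/[A])/k = ln(1.087/0.237)/0.0194 = ln(4.5865)/0.0194 = 1.5231/0.0194 = 78.51 s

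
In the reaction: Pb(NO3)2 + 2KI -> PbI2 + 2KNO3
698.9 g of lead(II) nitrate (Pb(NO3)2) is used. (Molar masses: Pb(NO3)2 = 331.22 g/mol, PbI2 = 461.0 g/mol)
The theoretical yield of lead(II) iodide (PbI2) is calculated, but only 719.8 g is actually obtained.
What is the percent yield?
Moles of Pb(NO3)2 = 698.9 g ÷ 331.22 g/mol = 2.11008 mol
Mole ratio: 1 mol PbI2 / 1 mol Pb(NO3)2
Moles of PbI2 = 2.11008 × (1/1) = 2.11008 mol
Theoretical yield = 2.11008 mol × 461.0 g/mol = 972.75 g
Actual yield = 719.8 g
Percent yield = (719.8 / 972.75) × 100% = 74.0%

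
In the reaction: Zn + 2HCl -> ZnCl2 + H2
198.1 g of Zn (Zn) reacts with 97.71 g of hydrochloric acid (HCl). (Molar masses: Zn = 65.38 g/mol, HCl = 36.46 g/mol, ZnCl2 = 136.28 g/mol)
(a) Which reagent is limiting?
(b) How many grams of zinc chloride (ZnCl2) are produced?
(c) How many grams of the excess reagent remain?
(a) HCl, (b) 182.6 g, (c) 110.5 g

Moles of Zn = 198.1 g ÷ 65.38 g/mol = 3.02998 mol
Moles of HCl = 97.71 g ÷ 36.46 g/mol = 2.67992 mol
Moles ÷ coefficient: Zn: 3.02998/1 = 3.03, HCl: 2.67992/2 = 1.34
(a) HCl has the smaller value, so HCl is the limiting reagent.
(b) Moles of ZnCl2 = 2.67992 mol HCl × (1/2) = 1.33996 mol; mass = 1.33996 mol × 136.28 g/mol = 182.6 g
(c) Zn consumed = 2.67992 × (1/2) = 1.33996 mol; remaining = 3.02998 − 1.33996 = 1.69002 mol; mass = 1.69002 mol × 65.38 g/mol = 110.5 g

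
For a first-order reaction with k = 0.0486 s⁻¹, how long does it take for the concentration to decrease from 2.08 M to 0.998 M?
15.11 s

From ln[A] = ln[A]₀ - k·t: t = ln([A]₀/[A])/k = ln(2.08/0.998)/0.0486 = ln(2.0842)/0.0486 = 0.7344/0.0486 = 15.11 s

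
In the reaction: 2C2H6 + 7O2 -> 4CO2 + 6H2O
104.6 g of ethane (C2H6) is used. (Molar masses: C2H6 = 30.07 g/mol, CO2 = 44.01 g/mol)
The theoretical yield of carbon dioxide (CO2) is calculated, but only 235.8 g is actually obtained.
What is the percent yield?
Moles of C2H6 = 104.6 g ÷ 30.07 g/mol = 3.47855 mol
Mole ratio: 4 mol CO2 / 2 mol C2H6
Moles of CO2 = 3.47855 × (4/2) = 6.9571 mol
Theoretical yield = 6.9571 mol × 44.01 g/mol = 306.18 g
Actual yield = 235.8 g
Percent yield = (235.8 / 306.18) × 100% = 77.0%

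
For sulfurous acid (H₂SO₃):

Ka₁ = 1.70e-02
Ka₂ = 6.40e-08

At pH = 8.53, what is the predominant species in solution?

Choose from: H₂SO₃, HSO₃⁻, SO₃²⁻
SO₃²⁻

pKa1 = 1.77, pKa2 = 7.19. Each pKa is the crossover between adjacent species; pH = 8.53 lies in the region where SO₃²⁻ predominates.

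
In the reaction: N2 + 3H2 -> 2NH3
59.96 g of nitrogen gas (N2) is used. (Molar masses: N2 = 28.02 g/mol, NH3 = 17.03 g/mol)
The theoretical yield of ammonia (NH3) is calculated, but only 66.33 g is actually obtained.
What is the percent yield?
Moles of N2 = 59.96 g ÷ 28.02 g/mol = 2.1399 mol
Mole ratio: 2 mol NH3 / 1 mol N2
Moles of NH3 = 2.1399 × (2/1) = 4.2798 mol
Theoretical yield = 4.2798 mol × 17.03 g/mol = 72.885 g
Actual yield = 66.33 g
Percent yield = (66.33 / 72.885) × 100% = 91.0%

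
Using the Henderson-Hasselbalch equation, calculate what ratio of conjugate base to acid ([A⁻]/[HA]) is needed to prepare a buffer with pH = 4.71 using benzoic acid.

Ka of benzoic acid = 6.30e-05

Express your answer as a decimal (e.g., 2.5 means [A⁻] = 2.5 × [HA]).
[A⁻]/[HA] = 3.231

pKa = −log(6.30e-05) = 4.2007. pH = pKa + log([A⁻]/[HA]). 4.71 = 4.2007 + log(ratio). log(ratio) = 4.71 − 4.2007 = 0.5093. ratio = 10^(0.5093) = 3.231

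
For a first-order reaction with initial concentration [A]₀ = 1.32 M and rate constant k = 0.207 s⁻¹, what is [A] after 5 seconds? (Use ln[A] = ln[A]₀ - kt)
0.4689 M

ln[A] = ln[A]₀ - k·t = ln(1.32) - (0.207)·(5) = 0.2776 - 1.0350 = -0.7574
[A] = e^(-0.7574) = 0.4689 M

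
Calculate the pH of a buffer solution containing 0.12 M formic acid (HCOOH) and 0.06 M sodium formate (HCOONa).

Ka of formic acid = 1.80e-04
pH = 3.44

pKa = -log(1.80e-04) = 3.74. pH = pKa + log([A⁻]/[HA]) = 3.74 + log(0.06/0.12)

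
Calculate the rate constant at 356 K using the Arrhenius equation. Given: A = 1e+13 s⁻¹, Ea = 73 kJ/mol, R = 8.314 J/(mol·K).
1.94e+02 s⁻¹

k = A·exp(-Ea/(R·T)) = 1e+13·exp(-73000/(8.314·356)) = 1e+13·exp(-24.6640) = 1e+13·1.9435e-11 = 1.94e+02 s⁻¹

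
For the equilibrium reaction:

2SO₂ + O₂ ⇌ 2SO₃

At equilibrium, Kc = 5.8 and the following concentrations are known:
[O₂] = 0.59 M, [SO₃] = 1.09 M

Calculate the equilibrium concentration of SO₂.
[SO₂] = 0.5892 M

Kc = ([SO₃]^2) / ([SO₂]^2 × [O₂]) = 5.8
[SO₂]^2 = (product terms)/(Kc · other reactant terms) = 1.1881 / (5.8 · 0.59) = 0.34719
[SO₂] = (0.34719)^(1/2) = 0.5892 M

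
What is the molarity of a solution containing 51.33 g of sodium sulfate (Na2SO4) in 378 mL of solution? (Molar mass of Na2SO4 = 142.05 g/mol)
Moles of Na2SO4 = 51.33 g ÷ 142.05 g/mol = 0.361352 mol
Volume = 378 mL = 0.378 L
Molarity = 0.361352 mol ÷ 0.378 L = 0.956 M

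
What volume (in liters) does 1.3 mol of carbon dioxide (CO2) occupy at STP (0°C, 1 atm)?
At STP, 1 mol of gas occupies 22.4 L
Volume = 1.3 mol × 22.4 L/mol = 29.12 L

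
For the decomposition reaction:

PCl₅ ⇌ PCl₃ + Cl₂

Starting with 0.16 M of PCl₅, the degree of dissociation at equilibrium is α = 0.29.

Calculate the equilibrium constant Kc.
K_c = 0.0190

x = α·[A]₀ = 0.29 × 0.16 = 0.0464 M dissociated.
At eq: [PCl₅] = 0.16 − 0.0464 = 0.1136 M; [PCl₃] = [Cl₂] = x = 0.0464 M.
Kc = [PCl₃][Cl₂]/[PCl₅] = (0.0464)²/0.1136 = 0.01895.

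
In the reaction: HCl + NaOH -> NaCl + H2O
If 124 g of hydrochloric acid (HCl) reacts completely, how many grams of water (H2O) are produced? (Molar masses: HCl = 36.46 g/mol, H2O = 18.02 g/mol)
Moles of HCl = 124 g ÷ 36.46 g/mol = 3.40099 mol
Mole ratio: 1 mol H2O / 1 mol HCl
Moles of H2O = 3.40099 × (1/1) = 3.40099 mol
Mass of H2O = 3.40099 mol × 18.02 g/mol = 61.29 g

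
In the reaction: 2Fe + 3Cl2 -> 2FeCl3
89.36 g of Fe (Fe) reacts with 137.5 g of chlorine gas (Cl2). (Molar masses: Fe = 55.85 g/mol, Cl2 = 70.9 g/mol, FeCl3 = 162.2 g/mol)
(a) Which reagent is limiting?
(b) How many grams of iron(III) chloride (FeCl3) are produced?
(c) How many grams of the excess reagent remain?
(a) Cl2, (b) 209.7 g, (c) 17.15 g

Moles of Fe = 89.36 g ÷ 55.85 g/mol = 1.6 mol
Moles of Cl2 = 137.5 g ÷ 70.9 g/mol = 1.93935 mol
Moles ÷ coefficient: Fe: 1.6/2 = 0.8, Cl2: 1.93935/3 = 0.6465
(a) Cl2 has the smaller value, so Cl2 is the limiting reagent.
(b) Moles of FeCl3 = 1.93935 mol Cl2 × (2/3) = 1.2929 mol; mass = 1.2929 mol × 162.2 g/mol = 209.7 g
(c) Fe consumed = 1.93935 × (2/3) = 1.2929 mol; remaining = 1.6 − 1.2929 = 0.307099 mol; mass = 0.307099 mol × 55.85 g/mol = 17.15 g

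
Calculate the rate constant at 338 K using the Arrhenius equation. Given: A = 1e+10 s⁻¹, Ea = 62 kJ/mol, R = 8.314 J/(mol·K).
2.62e+00 s⁻¹

k = A·exp(-Ea/(R·T)) = 1e+10·exp(-62000/(8.314·338)) = 1e+10·exp(-22.0630) = 1e+10·2.6191e-10 = 2.62e+00 s⁻¹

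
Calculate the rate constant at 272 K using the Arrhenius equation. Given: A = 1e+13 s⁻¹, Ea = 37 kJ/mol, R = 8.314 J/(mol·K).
7.84e+05 s⁻¹

k = A·exp(-Ea/(R·T)) = 1e+13·exp(-37000/(8.314·272)) = 1e+13·exp(-16.3615) = 1e+13·7.8396e-08 = 7.84e+05 s⁻¹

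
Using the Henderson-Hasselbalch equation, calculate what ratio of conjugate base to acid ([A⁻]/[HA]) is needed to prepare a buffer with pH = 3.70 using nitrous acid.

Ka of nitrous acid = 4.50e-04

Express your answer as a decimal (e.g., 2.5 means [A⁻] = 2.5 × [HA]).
[A⁻]/[HA] = 2.255

pKa = −log(4.50e-04) = 3.3468. pH = pKa + log([A⁻]/[HA]). 3.70 = 3.3468 + log(ratio). log(ratio) = 3.70 − 3.3468 = 0.3532. ratio = 10^(0.3532) = 2.255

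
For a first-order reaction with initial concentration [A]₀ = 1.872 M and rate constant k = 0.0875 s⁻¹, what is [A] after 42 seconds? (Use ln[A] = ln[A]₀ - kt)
0.0475 M

ln[A] = ln[A]₀ - k·t = ln(1.872) - (0.0875)·(42) = 0.6270 - 3.6750 = -3.0480
[A] = e^(-3.0480) = 0.0475 M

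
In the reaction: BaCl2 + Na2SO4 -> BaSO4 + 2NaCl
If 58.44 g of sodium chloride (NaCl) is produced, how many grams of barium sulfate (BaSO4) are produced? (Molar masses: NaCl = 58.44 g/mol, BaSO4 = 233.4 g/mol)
Moles of NaCl = 58.44 g ÷ 58.44 g/mol = 1 mol
Mole ratio: 1 mol BaSO4 / 2 mol NaCl
Moles of BaSO4 = 1 × (1/2) = 0.5 mol
Mass of BaSO4 = 0.5 mol × 233.4 g/mol = 116.7 g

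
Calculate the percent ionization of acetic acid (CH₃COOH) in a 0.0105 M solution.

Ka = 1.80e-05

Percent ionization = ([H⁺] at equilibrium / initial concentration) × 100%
Percent ionization = 4.06%

Let x = [H⁺]. Ka = x²/(C - x) ⇒ x² + (1.80e-05)x - (1.80e-05)(0.0105) = 0. x = 4.2583e-04. Percent = (4.2583e-04/0.0105) × 100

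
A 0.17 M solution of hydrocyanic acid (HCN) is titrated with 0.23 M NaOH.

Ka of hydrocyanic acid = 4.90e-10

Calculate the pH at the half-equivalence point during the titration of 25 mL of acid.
pH = pKa = 9.31

At the half-equivalence point, [HA] = [A⁻], so by Henderson–Hasselbalch pH = pKa + log(1) = pKa.
pKa = −log(4.90e-10) = 9.31.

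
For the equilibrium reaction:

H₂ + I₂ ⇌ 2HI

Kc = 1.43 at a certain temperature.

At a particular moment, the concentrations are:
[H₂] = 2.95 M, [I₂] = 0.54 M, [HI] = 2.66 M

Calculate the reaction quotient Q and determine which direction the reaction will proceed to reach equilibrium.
Q = 4.442, Q > K, reaction proceeds reverse (toward reactants)

Q = ([HI]^2) / ([H₂] × [I₂])
  = ((2.66)^2) / ((2.95)·(0.54)) = 7.0756/1.593 = 4.442
Since Q = 4.442 > Kc = 1.43, the reaction proceeds reverse (toward reactants) to reach equilibrium.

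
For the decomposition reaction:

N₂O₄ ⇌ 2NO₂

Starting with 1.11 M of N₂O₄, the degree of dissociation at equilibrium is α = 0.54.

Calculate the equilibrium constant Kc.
K_c = 2.8146

x = α·[A]₀ = 0.54 × 1.11 = 0.5994 M dissociated.
At eq: [N₂O₄] = 1.11 − 0.5994 = 0.5106 M; [NO₂] = 2x = 1.199 M.
Kc = [NO₂]²/[N₂O₄] = (1.199)²/0.5106 = 2.815.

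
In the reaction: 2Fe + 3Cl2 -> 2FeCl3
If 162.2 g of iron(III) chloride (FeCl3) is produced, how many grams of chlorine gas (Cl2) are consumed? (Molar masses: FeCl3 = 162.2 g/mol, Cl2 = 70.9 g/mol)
Moles of FeCl3 = 162.2 g ÷ 162.2 g/mol = 1 mol
Mole ratio: 3 mol Cl2 / 2 mol FeCl3
Moles of Cl2 = 1 × (3/2) = 1.5 mol
Mass of Cl2 = 1.5 mol × 70.9 g/mol = 106.4 g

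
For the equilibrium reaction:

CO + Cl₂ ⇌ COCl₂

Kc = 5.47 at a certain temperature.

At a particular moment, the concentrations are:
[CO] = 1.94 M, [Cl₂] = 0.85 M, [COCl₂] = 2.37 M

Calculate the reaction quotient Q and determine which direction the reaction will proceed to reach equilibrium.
Q = 1.437, Q < K, reaction proceeds forward (toward products)

Q = ([COCl₂]) / ([CO] × [Cl₂])
  = ((2.37)) / ((1.94)·(0.85)) = 2.37/1.649 = 1.437
Since Q = 1.437 < Kc = 5.47, the reaction proceeds forward (toward products) to reach equilibrium.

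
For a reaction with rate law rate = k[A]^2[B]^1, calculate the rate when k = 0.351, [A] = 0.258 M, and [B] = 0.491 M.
0.01147 M/s

rate = k·[A]^2·[B]^1 = 0.351·(0.258)^2·(0.491)^1 = 0.351·0.066564·0.491 = 0.01147 M/s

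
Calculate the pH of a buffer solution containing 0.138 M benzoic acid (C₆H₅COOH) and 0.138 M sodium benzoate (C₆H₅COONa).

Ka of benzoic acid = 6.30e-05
pH = 4.20

pKa = -log(6.30e-05) = 4.20. pH = pKa + log([A⁻]/[HA]) = 4.20 + log(0.138/0.138)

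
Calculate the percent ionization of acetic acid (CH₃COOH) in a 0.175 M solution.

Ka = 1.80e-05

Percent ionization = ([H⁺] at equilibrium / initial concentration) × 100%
Percent ionization = 1.01%

Let x = [H⁺]. Ka = x²/(C - x) ⇒ x² + (1.80e-05)x - (1.80e-05)(0.175) = 0. x = 1.7658e-03. Percent = (1.7658e-03/0.175) × 100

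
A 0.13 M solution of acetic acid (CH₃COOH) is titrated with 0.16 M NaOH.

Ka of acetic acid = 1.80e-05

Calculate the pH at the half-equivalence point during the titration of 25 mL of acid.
pH = pKa = 4.74

At the half-equivalence point, [HA] = [A⁻], so by Henderson–Hasselbalch pH = pKa + log(1) = pKa.
pKa = −log(1.80e-05) = 4.74.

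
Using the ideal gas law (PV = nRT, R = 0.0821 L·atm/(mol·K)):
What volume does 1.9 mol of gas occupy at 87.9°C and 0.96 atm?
T = 87.9°C + 273.15 = 361.05 K
V = nRT/P = (1.9 × 0.0821 × 361.05) / 0.96
V = 58.67 L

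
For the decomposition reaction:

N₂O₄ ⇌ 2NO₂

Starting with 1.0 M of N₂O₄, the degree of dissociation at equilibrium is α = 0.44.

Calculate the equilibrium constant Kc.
K_c = 1.3829

x = α·[A]₀ = 0.44 × 1.0 = 0.44 M dissociated.
At eq: [N₂O₄] = 1.0 − 0.44 = 0.56 M; [NO₂] = 2x = 0.88 M.
Kc = [NO₂]²/[N₂O₄] = (0.88)²/0.56 = 1.383.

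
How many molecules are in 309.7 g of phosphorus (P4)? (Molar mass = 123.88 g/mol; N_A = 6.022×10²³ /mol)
Moles = 309.7 g ÷ 123.88 g/mol = 2.5 mol
Molecules = 2.5 mol × 6.022×10²³ /mol = 1.506e+24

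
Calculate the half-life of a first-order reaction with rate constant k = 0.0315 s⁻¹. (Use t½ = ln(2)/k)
22.00 s

t½ = ln(2)/k = 0.6931/0.0315 = 22.00 s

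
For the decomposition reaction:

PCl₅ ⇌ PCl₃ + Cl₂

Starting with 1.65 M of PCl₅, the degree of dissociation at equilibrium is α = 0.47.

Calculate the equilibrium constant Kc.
K_c = 0.6877

x = α·[A]₀ = 0.47 × 1.65 = 0.7755 M dissociated.
At eq: [PCl₅] = 1.65 − 0.7755 = 0.8745 M; [PCl₃] = [Cl₂] = x = 0.7755 M.
Kc = [PCl₃][Cl₂]/[PCl₅] = (0.7755)²/0.8745 = 0.6877.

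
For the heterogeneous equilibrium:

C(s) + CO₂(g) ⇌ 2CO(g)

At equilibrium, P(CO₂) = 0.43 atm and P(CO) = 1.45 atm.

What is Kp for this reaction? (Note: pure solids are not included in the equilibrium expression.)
K_p = 4.890

Solid C is excluded.
Kp = P(CO)²/P(CO₂) = (1.45)²/0.43 = 2.103/0.43 = 4.890.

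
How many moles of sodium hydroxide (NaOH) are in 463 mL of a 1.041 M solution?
Moles = Molarity × Volume (L)
Moles = 1.041 M × 0.463 L = 0.482 mol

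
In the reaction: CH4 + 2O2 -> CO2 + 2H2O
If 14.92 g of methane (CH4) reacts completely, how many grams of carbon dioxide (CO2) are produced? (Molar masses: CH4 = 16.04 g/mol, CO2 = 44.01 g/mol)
Moles of CH4 = 14.92 g ÷ 16.04 g/mol = 0.930175 mol
Mole ratio: 1 mol CO2 / 1 mol CH4
Moles of CO2 = 0.930175 × (1/1) = 0.930175 mol
Mass of CO2 = 0.930175 mol × 44.01 g/mol = 40.94 g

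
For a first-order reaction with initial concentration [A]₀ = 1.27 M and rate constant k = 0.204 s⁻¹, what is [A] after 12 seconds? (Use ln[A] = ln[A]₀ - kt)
0.1098 M

ln[A] = ln[A]₀ - k·t = ln(1.27) - (0.204)·(12) = 0.2390 - 2.4480 = -2.2090
[A] = e^(-2.2090) = 0.1098 M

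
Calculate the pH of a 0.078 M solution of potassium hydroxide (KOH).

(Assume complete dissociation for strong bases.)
pH = 12.89

[OH⁻] = 0.078 M for strong base. pOH = -log[OH⁻] = 1.11, pH = 14 - pOH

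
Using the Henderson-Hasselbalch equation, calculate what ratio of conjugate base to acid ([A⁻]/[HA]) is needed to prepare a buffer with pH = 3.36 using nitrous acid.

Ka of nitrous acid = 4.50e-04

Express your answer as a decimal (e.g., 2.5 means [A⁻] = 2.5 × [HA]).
[A⁻]/[HA] = 1.031

pKa = −log(4.50e-04) = 3.3468. pH = pKa + log([A⁻]/[HA]). 3.36 = 3.3468 + log(ratio). log(ratio) = 3.36 − 3.3468 = 0.0132. ratio = 10^(0.0132) = 1.031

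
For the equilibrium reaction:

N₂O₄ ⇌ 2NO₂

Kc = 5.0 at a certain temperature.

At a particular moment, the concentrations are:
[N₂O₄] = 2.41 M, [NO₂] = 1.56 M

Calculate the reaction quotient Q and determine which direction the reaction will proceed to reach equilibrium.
Q = 1.010, Q < K, reaction proceeds forward (toward products)

Q = ([NO₂]^2) / ([N₂O₄])
  = ((1.56)^2) / ((2.41)) = 2.4336/2.41 = 1.01
Since Q = 1.01 < Kc = 5.0, the reaction proceeds forward (toward products) to reach equilibrium.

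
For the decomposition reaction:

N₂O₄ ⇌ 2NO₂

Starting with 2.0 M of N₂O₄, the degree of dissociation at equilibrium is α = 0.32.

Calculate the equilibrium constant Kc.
K_c = 1.2047

x = α·[A]₀ = 0.32 × 2.0 = 0.64 M dissociated.
At eq: [N₂O₄] = 2.0 − 0.64 = 1.36 M; [NO₂] = 2x = 1.28 M.
Kc = [NO₂]²/[N₂O₄] = (1.28)²/1.36 = 1.205.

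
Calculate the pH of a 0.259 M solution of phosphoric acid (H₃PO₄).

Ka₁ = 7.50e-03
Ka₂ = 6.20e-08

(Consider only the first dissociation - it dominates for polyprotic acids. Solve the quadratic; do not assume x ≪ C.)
pH = 1.39

x² + Ka₁·x − Ka₁·C = 0 with Ka₁ = 7.50e-03, C = 0.259.
x = (−Ka₁ + √(Ka₁² + 4·Ka₁·C))/2 = 4.0483e-02 M, so pH = 1.39.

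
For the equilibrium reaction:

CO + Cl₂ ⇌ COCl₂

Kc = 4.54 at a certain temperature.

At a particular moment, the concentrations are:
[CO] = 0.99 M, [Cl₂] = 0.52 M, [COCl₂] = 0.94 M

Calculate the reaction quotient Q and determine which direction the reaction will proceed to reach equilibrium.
Q = 1.826, Q < K, reaction proceeds forward (toward products)

Q = ([COCl₂]) / ([CO] × [Cl₂])
  = ((0.94)) / ((0.99)·(0.52)) = 0.94/0.5148 = 1.826
Since Q = 1.826 < Kc = 4.54, the reaction proceeds forward (toward products) to reach equilibrium.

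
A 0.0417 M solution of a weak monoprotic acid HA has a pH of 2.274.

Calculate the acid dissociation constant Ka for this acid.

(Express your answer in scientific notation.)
K_a = 7.78e-04

[H⁺] = 10^(−pH) = 10^(−2.274) = 5.321e-03 M. For HA ⇌ H⁺ + A⁻, Ka = x²/(C − x) = (5.321e-03)²/(0.0417 − 5.321e-03) = 7.78e-04.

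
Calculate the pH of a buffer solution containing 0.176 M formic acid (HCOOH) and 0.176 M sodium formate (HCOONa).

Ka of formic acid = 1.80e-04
pH = 3.74

pKa = -log(1.80e-04) = 3.74. pH = pKa + log([A⁻]/[HA]) = 3.74 + log(0.176/0.176)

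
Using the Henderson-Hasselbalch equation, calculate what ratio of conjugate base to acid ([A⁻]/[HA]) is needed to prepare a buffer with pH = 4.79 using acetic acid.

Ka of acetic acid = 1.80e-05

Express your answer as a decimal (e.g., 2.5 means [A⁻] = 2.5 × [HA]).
[A⁻]/[HA] = 1.110

pKa = −log(1.80e-05) = 4.7447. pH = pKa + log([A⁻]/[HA]). 4.79 = 4.7447 + log(ratio). log(ratio) = 4.79 − 4.7447 = 0.0453. ratio = 10^(0.0453) = 1.110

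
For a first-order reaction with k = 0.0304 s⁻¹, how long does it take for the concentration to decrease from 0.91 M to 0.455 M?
22.80 s

From ln[A] = ln[A]₀ - k·t: t = ln([A]₀/[A])/k = ln(0.91/0.455)/0.0304 = ln(2.0000)/0.0304 = 0.6931/0.0304 = 22.80 s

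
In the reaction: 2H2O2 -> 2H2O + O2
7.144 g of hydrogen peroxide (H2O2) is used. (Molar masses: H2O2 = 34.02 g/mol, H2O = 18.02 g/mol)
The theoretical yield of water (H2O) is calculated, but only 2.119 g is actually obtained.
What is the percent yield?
Moles of H2O2 = 7.144 g ÷ 34.02 g/mol = 0.209994 mol
Mole ratio: 2 mol H2O / 2 mol H2O2
Moles of H2O = 0.209994 × (2/2) = 0.209994 mol
Theoretical yield = 0.209994 mol × 18.02 g/mol = 3.7841 g
Actual yield = 2.119 g
Percent yield = (2.119 / 3.7841) × 100% = 56.0%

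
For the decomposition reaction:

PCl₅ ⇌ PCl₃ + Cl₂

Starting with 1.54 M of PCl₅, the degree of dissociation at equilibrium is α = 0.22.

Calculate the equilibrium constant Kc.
K_c = 0.0956

x = α·[A]₀ = 0.22 × 1.54 = 0.3388 M dissociated.
At eq: [PCl₅] = 1.54 − 0.3388 = 1.201 M; [PCl₃] = [Cl₂] = x = 0.3388 M.
Kc = [PCl₃][Cl₂]/[PCl₅] = (0.3388)²/1.201 = 0.09556.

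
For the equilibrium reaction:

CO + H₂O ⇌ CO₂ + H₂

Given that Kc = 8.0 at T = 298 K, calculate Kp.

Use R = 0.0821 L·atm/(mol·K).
K_p = 8.0000

Δn = (moles gaseous products) − (moles gaseous reactants) = 0
T = 298 K; RT = 0.0821 × 298 = 24.4658
Kp = Kc·(RT)^Δn = 8.0 × (24.4658)^0 = 8.0 × 1 = 8.0000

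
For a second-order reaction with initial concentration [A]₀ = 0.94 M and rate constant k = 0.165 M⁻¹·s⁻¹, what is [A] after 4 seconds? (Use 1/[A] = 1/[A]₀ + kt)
0.5801 M

1/[A] = 1/[A]₀ + k·t = 1/0.94 + (0.165)·(4) = 1.0638 + 0.6600 = 1.7238
[A] = 1/1.7238 = 0.5801 M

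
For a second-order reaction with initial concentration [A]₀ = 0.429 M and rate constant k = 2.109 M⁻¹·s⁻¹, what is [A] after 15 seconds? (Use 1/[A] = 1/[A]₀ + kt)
0.0294 M

1/[A] = 1/[A]₀ + k·t = 1/0.429 + (2.109)·(15) = 2.3310 + 31.6350 = 33.9660
[A] = 1/33.9660 = 0.0294 M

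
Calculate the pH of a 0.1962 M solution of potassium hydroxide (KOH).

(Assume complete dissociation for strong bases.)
pH = 13.29

[OH⁻] = 0.1962 M for strong base. pOH = -log[OH⁻] = 0.71, pH = 14 - pOH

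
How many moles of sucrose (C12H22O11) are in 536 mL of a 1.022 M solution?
Moles = Molarity × Volume (L)
Moles = 1.022 M × 0.536 L = 0.5478 mol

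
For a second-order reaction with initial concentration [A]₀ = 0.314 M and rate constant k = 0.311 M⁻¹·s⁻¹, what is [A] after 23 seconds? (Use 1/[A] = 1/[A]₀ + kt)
0.0967 M

1/[A] = 1/[A]₀ + k·t = 1/0.314 + (0.311)·(23) = 3.1847 + 7.1530 = 10.3377
[A] = 1/10.3377 = 0.0967 M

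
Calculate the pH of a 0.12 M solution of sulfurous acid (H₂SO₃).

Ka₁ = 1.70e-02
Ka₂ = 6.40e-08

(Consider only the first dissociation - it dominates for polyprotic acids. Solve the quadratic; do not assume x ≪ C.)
pH = 1.43

x² + Ka₁·x − Ka₁·C = 0 with Ka₁ = 1.70e-02, C = 0.12.
x = (−Ka₁ + √(Ka₁² + 4·Ka₁·C))/2 = 3.7459e-02 M, so pH = 1.43.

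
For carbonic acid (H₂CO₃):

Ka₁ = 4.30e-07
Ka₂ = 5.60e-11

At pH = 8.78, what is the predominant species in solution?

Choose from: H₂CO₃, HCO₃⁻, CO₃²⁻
HCO₃⁻

pKa1 = 6.37, pKa2 = 10.25. Each pKa is the crossover between adjacent species; pH = 8.78 lies in the region where HCO₃⁻ predominates.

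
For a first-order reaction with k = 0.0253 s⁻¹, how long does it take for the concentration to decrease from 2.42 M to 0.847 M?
41.49 s

From ln[A] = ln[A]₀ - k·t: t = ln([A]₀/[A])/k = ln(2.42/0.847)/0.0253 = ln(2.8571)/0.0253 = 1.0498/0.0253 = 41.49 s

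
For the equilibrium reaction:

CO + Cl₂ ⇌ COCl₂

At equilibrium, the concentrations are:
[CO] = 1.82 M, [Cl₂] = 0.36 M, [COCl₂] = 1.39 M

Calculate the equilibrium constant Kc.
K_c = 2.1215

Kc = ([COCl₂]) / ([CO] × [Cl₂])
   = ((1.39)) / ((1.82)·(0.36))
   = 1.39 / 0.6552 = 2.1215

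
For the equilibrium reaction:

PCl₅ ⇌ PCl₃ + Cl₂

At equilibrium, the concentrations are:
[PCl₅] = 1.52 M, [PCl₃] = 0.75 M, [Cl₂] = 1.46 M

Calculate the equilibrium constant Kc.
K_c = 0.7204

Kc = ([PCl₃] × [Cl₂]) / ([PCl₅])
   = ((0.75)·(1.46)) / ((1.52))
   = 1.095 / 1.52 = 0.7204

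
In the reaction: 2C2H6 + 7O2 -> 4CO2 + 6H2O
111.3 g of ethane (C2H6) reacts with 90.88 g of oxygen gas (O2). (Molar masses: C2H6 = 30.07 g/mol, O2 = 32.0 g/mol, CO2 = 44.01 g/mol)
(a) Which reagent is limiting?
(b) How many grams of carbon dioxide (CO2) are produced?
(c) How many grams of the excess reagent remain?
(a) O2, (b) 71.42 g, (c) 86.9 g

Moles of C2H6 = 111.3 g ÷ 30.07 g/mol = 3.70136 mol
Moles of O2 = 90.88 g ÷ 32.0 g/mol = 2.84 mol
Moles ÷ coefficient: C2H6: 3.70136/2 = 1.851, O2: 2.84/7 = 0.4057
(a) O2 has the smaller value, so O2 is the limiting reagent.
(b) Moles of CO2 = 2.84 mol O2 × (4/7) = 1.62286 mol; mass = 1.62286 mol × 44.01 g/mol = 71.42 g
(c) C2H6 consumed = 2.84 × (2/7) = 0.811429 mol; remaining = 3.70136 − 0.811429 = 2.88993 mol; mass = 2.88993 mol × 30.07 g/mol = 86.9 g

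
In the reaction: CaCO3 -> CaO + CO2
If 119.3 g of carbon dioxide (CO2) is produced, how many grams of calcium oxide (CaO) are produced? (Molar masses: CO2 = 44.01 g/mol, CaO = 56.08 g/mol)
Moles of CO2 = 119.3 g ÷ 44.01 g/mol = 2.71075 mol
Mole ratio: 1 mol CaO / 1 mol CO2
Moles of CaO = 2.71075 × (1/1) = 2.71075 mol
Mass of CaO = 2.71075 mol × 56.08 g/mol = 152 g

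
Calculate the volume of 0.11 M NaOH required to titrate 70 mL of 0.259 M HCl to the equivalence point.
V_{base} = 164.8 mL

At equivalence: moles acid = moles base.
moles HCl = 0.259 M × 0.07 L = 0.01813 mol
V_NaOH = 0.01813 mol ÷ 0.11 M = 0.1648 L = 164.8 mL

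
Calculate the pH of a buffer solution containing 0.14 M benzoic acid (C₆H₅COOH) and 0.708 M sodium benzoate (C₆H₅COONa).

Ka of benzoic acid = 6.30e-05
pH = 4.90

pKa = -log(6.30e-05) = 4.20. pH = pKa + log([A⁻]/[HA]) = 4.20 + log(0.708/0.14)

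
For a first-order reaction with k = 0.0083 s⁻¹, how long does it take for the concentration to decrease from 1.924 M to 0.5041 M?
161.37 s

From ln[A] = ln[A]₀ - k·t: t = ln([A]₀/[A])/k = ln(1.924/0.5041)/0.0083 = ln(3.8167)/0.0083 = 1.3394/0.0083 = 161.37 s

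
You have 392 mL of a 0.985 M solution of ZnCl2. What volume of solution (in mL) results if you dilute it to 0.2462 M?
Using M₁V₁ = M₂V₂:
0.985 × 392 = 0.2462 × V₂
V₂ = (0.985 × 392) / 0.2462 = 1568 mL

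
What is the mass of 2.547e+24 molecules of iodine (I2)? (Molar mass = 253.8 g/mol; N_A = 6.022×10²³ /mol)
Moles = 2.547e+24 ÷ 6.022×10²³ = 4.22949 mol
Mass = 4.22949 mol × 253.8 g/mol = 1073 g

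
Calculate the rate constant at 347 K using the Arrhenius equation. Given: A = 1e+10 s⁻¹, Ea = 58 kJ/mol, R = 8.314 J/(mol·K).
1.86e+01 s⁻¹

k = A·exp(-Ea/(R·T)) = 1e+10·exp(-58000/(8.314·347)) = 1e+10·exp(-20.1043) = 1e+10·1.8570e-09 = 1.86e+01 s⁻¹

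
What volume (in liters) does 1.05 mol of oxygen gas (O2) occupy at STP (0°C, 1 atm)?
At STP, 1 mol of gas occupies 22.4 L
Volume = 1.05 mol × 22.4 L/mol = 23.52 L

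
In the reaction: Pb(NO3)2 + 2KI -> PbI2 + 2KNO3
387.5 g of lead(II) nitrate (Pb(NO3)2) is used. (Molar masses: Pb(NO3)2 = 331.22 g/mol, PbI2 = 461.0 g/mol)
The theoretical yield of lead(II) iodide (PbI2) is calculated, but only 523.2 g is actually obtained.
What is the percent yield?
Moles of Pb(NO3)2 = 387.5 g ÷ 331.22 g/mol = 1.16992 mol
Mole ratio: 1 mol PbI2 / 1 mol Pb(NO3)2
Moles of PbI2 = 1.16992 × (1/1) = 1.16992 mol
Theoretical yield = 1.16992 mol × 461.0 g/mol = 539.33 g
Actual yield = 523.2 g
Percent yield = (523.2 / 539.33) × 100% = 97.0%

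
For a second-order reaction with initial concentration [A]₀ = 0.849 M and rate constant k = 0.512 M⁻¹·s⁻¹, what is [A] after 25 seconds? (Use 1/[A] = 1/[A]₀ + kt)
0.0715 M

1/[A] = 1/[A]₀ + k·t = 1/0.849 + (0.512)·(25) = 1.1779 + 12.8000 = 13.9779
[A] = 1/13.9779 = 0.0715 M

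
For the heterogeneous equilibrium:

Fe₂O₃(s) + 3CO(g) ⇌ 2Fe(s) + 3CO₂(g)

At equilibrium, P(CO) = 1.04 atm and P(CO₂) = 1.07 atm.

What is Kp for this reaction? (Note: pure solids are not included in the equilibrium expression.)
K_p = 1.089

Solids (Fe₂O₃, Fe) are excluded.
Kp = P(CO₂)³/P(CO)³ = (1.07)³/(1.04)³ = 1.225/1.125 = 1.089.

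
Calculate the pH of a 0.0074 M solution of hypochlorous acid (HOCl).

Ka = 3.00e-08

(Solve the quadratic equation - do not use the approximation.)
pH = 4.83

x² + Ka×x - Ka×C = 0. Using quadratic formula: [H⁺] = 1.4885e-05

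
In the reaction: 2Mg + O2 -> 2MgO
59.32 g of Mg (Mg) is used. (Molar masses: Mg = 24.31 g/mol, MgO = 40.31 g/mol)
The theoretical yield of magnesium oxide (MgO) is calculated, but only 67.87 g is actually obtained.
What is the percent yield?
Moles of Mg = 59.32 g ÷ 24.31 g/mol = 2.44015 mol
Mole ratio: 2 mol MgO / 2 mol Mg
Moles of MgO = 2.44015 × (2/2) = 2.44015 mol
Theoretical yield = 2.44015 mol × 40.31 g/mol = 98.362 g
Actual yield = 67.87 g
Percent yield = (67.87 / 98.362) × 100% = 69.0%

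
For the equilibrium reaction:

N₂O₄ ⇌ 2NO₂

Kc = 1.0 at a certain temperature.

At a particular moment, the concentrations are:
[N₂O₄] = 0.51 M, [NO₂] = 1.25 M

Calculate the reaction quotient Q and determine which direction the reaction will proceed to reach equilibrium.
Q = 3.064, Q > K, reaction proceeds reverse (toward reactants)

Q = ([NO₂]^2) / ([N₂O₄])
  = ((1.25)^2) / ((0.51)) = 1.5625/0.51 = 3.064
Since Q = 3.064 > Kc = 1.0, the reaction proceeds reverse (toward reactants) to reach equilibrium.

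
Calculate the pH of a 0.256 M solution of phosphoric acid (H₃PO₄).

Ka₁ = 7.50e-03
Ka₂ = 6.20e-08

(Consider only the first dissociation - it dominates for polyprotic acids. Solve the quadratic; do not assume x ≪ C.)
pH = 1.40

x² + Ka₁·x − Ka₁·C = 0 with Ka₁ = 7.50e-03, C = 0.256.
x = (−Ka₁ + √(Ka₁² + 4·Ka₁·C))/2 = 4.0228e-02 M, so pH = 1.40.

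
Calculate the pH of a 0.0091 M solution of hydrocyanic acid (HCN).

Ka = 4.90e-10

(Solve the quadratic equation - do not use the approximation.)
pH = 5.68

x² + Ka×x - Ka×C = 0. Using quadratic formula: [H⁺] = 2.1114e-06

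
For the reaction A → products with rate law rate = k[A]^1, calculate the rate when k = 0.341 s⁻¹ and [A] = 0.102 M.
0.03478 M/s

rate = k·[A]^1 = 0.341·(0.102)^1 = 0.341·0.102 = 0.03478 M/s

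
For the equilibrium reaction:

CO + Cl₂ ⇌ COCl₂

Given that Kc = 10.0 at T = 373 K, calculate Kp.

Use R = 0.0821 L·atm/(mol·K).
K_p = 0.3265

Δn = (moles gaseous products) − (moles gaseous reactants) = -1
T = 373 K; RT = 0.0821 × 373 = 30.6233
Kp = Kc·(RT)^Δn = 10.0 × (30.6233)^-1 = 10.0 × 0.0326549 = 0.3265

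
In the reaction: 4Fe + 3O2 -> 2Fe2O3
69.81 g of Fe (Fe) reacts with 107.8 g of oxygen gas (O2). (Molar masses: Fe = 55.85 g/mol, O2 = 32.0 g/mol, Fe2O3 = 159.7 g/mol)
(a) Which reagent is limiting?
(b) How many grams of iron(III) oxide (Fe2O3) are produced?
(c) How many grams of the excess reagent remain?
(a) Fe, (b) 99.81 g, (c) 77.8 g

Moles of Fe = 69.81 g ÷ 55.85 g/mol = 1.24996 mol
Moles of O2 = 107.8 g ÷ 32.0 g/mol = 3.36875 mol
Moles ÷ coefficient: Fe: 1.24996/4 = 0.3125, O2: 3.36875/3 = 1.123
(a) Fe has the smaller value, so Fe is the limiting reagent.
(b) Moles of Fe2O3 = 1.24996 mol Fe × (2/4) = 0.624978 mol; mass = 0.624978 mol × 159.7 g/mol = 99.81 g
(c) O2 consumed = 1.24996 × (3/4) = 0.937466 mol; remaining = 3.36875 − 0.937466 = 2.43128 mol; mass = 2.43128 mol × 32.0 g/mol = 77.8 g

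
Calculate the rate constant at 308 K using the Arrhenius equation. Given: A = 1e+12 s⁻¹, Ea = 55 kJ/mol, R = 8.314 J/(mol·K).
4.70e+02 s⁻¹

k = A·exp(-Ea/(R·T)) = 1e+12·exp(-55000/(8.314·308)) = 1e+12·exp(-21.4784) = 1e+12·4.6995e-10 = 4.70e+02 s⁻¹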